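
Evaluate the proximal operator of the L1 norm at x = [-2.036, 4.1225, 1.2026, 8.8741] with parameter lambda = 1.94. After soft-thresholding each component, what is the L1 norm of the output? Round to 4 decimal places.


Soft-thresholding with lambda = 1.94:
prox(-2.036) = sign(-2.036)*max(|-2.036| - 1.94, 0) = -0.096
prox(4.1225) = sign(4.1225)*max(|4.1225| - 1.94, 0) = 2.1825
prox(1.2026) = sign(1.2026)*max(|1.2026| - 1.94, 0) = 0.0
prox(8.8741) = sign(8.8741)*max(|8.8741| - 1.94, 0) = 6.9341
prox(x) = [-0.096, 2.1825, 0.0, 6.9341]
||prox(x)||_1 = 0.096 + 2.1825 + 0.0 + 6.9341 = 9.2126


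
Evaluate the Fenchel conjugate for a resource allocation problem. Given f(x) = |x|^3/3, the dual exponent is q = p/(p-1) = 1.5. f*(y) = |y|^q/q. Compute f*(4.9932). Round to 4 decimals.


The conjugate exponent q satisfies 1/p + 1/q = 1.
p = 3, so q = 3/(3 - 1) = 1.5
|y|^q = 4.9932^1.5 = 11.1575
f*(4.9932) = 11.1575 / 1.5 = 7.4384


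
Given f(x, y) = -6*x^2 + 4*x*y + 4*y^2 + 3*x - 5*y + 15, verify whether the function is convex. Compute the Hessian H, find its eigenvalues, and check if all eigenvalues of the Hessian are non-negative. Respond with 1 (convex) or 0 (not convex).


The Hessian of f(x,y) = -6*x^2 + 4*x*y + 4*y^2 + 3*x - 5*y + 15 is:
H = [[-12, 4], [4, 8]]
Trace = -12 + 8 = -4
Determinant = -12*8 - (4)^2 = -112
Discriminant = (-4)^2 - 4*-112 = 464.0
Eigenvalues: lambda_1 = -12.7703, lambda_2 = 8.7703
The function is not convex.

0


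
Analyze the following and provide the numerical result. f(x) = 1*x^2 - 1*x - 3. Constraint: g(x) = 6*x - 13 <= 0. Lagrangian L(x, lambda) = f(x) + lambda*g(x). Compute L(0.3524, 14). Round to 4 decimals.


Step 1: Evaluate f(x).
f(0.3524) = 1*0.3524^2 - 1*0.3524 - 3 = -3.2282
Step 2: Evaluate g(x).
g(0.3524) = 6*0.3524 - 13 = -10.8856
Step 3: Compute Lagrangian.
L = -3.2282 + 14*-10.8856 = -155.6266


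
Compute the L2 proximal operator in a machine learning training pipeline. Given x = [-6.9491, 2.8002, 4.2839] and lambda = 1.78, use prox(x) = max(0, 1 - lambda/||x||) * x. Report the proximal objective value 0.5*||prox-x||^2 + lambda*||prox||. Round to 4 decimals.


Step 1: Compute ||x||.
||x|| = 8.6303
Step 2: Compute scaling factor.
scale = max(0, 1 - 1.78/8.6303) = 0.7938
Step 3: prox(x) = [-5.5159, 2.2227, 3.4004]
||prox(x)|| = 6.8503
Step 4: Proximal objective.
0.5*||prox-x||^2 = 1.5842
lambda*||prox|| = 12.1935
Total = 13.7778


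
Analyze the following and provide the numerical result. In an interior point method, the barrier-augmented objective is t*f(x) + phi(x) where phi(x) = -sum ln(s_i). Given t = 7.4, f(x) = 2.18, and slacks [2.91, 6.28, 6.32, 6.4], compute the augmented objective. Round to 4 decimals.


Step 1: Compute log-barrier.
ln values: [1.0682, 1.8374, 1.8437, 1.8563]
phi = -(1.0682 + 1.8374 + 1.8437 + 1.8563) = -6.6055
Step 2: Compute augmented objective.
t*f(x) = 7.4*2.18 = 16.132
Total = 16.132 - 6.6055 = 9.5265


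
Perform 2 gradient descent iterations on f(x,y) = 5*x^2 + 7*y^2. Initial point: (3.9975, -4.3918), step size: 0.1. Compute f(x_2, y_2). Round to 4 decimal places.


Gradient descent on f(x,y) = 5*x^2 + 7*y^2.
Starting point: (3.9975, -4.3918), alpha = 0.1
Step 1: grad_x = 2*5*3.9975 = 39.975, grad_y = 2*7*-4.3918 = -61.4852
  x_1 = 3.9975 - 0.1*39.975 = -0.0
  y_1 = -4.3918 - 0.1*-61.4852 = 1.7567
Step 2: grad_x = 2*5*-0.0 = -0.0, grad_y = 2*7*1.7567 = 24.5941
  x_2 = -0.0 - 0.1*-0.0 = 0.0
  y_2 = 1.7567 - 0.1*24.5941 = -0.7027
f(0.0, -0.7027) = 5*0.0^2 + 7*(-0.7027)^2 = 3.4564


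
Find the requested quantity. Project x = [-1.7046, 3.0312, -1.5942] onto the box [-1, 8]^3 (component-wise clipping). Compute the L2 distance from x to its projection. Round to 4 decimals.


Project each component onto [-1, 8].
clip(-1.7046) = -1.0, clip(3.0312) = 3.0312, clip(-1.5942) = -1.0
Projection = [-1.0, 3.0312, -1.0]
Squared diffs: [0.4965, 0.0, 0.3531]
Distance = sqrt(0.8496) = 0.9217


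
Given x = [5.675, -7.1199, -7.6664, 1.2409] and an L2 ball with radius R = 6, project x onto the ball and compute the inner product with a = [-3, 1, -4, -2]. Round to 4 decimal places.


Step 1: Compute ||x|| (intermediates to 6 decimals).
||x|| = sqrt(5.675^2 + (-7.1199)^2 + (-7.6664)^2 + 1.2409^2) = 11.967127
Step 2: Project.
Since ||x|| > R, scale = R/||x|| = 6/11.967127 = 0.501373, proj(x) = scale * x
proj(x) = [2.845292, -3.569726, -3.843726, 0.622154]
Step 3: Dot product.
a^T * proj(x) = -3*2.845292 + 1*(-3.569726) - 4*(-3.843726) - 2*0.622154 = 2.025


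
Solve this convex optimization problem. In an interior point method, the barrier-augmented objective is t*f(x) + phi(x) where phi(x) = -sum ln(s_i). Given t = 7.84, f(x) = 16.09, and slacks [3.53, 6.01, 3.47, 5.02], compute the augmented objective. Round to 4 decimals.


Step 1: Compute log-barrier.
ln values: [1.2613, 1.7934, 1.2442, 1.6134]
phi = -(1.2613 + 1.7934 + 1.2442 + 1.6134) = -5.9123
Step 2: Compute augmented objective.
t*f(x) = 7.84*16.09 = 126.1456
Total = 126.1456 - 5.9123 = 120.2333


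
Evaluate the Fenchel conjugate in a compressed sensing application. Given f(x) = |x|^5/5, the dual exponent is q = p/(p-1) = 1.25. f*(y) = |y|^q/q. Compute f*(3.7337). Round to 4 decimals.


The conjugate exponent q satisfies 1/p + 1/q = 1.
p = 5, so q = 5/(5 - 1) = 1.25
|y|^q = 3.7337^1.25 = 5.1901
f*(3.7337) = 5.1901 / 1.25 = 4.1521


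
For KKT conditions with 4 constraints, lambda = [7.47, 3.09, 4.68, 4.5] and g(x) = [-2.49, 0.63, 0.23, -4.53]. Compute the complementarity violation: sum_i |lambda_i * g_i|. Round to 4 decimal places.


KKT complementary slackness check:
lambda_1 * g_1 = 7.47 * -2.49 = -18.6003
lambda_2 * g_2 = 3.09 * 0.63 = 1.9467
lambda_3 * g_3 = 4.68 * 0.23 = 1.0764
lambda_4 * g_4 = 4.5 * -4.53 = -20.385
Total violation = 18.6003 + 1.9467 + 1.0764 + 20.385 = 42.0084


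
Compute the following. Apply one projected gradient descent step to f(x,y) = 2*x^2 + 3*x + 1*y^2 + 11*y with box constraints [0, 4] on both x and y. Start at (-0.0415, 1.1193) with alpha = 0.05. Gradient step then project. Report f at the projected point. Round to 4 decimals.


Step 1: Compute gradient at (-0.0415, 1.1193).
grad_x = 2*2*-0.0415 + 3 = 2.834
grad_y = 2*1*1.1193 + 11 = 13.2386
Step 2: Gradient step.
x_raw = -0.0415 - 0.05*2.834 = -0.1832
y_raw = 1.1193 - 0.05*13.2386 = 0.4574
Step 3: Project onto [0, 4].
x_proj = clip(-0.1832) = 0.0
y_proj = clip(0.4574) = 0.4574
Step 4: Evaluate f.
f(0.0, 0.4574) = 5.2403


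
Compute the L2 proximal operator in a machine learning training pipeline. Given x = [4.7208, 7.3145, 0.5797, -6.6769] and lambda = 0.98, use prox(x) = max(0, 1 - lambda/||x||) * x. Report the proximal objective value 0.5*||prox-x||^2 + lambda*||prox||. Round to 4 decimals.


Step 1: Compute ||x||.
||x|| = 10.9866
Step 2: Compute scaling factor.
scale = max(0, 1 - 0.98/10.9866) = 0.9108
Step 3: prox(x) = [4.2997, 6.662, 0.528, -6.0813]
||prox(x)|| = 10.0066
Step 4: Proximal objective.
0.5*||prox-x||^2 = 0.4802
lambda*||prox|| = 9.8065
Total = 10.2866


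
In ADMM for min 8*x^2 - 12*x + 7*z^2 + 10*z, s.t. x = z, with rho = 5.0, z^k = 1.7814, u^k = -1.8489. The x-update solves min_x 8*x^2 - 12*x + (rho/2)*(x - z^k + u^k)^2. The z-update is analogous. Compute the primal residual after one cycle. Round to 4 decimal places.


ADMM iteration with rho = 5.0, z^k = 1.7814, u^k = -1.8489
Step 1: x-update.
Minimize 8*x^2 - 12*x + (5.0/2)*(x - 1.7814 - 1.8489)^2
FOC: (2*8 + 5.0)*x = 12 + 5.0*(1.7814 + 1.8489)
x^{k+1} = 1.4358
Step 2: z-update.
Minimize 7*z^2 + 10*z + (5.0/2)*(1.4358 - z - 1.8489)^2
FOC: (2*7 + 5.0)*z = -10 + 5.0*(1.4358 - 1.8489)
z^{k+1} = -0.635
Step 3: u-update.
u^{k+1} = -1.8489 + 1.4358 + 0.635 = 0.2219
Step 4: Primal residual = |1.4358 + 0.635| = 2.0708


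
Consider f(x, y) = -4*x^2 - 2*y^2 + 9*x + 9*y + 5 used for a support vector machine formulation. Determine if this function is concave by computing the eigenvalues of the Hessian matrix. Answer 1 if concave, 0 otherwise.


The Hessian of f(x,y) = -4*x^2 - 2*y^2 + 9*x + 9*y + 5 is:
H = [[-8, 0], [0, -4]]
Trace = -8 - 4 = -12
Determinant = -8*-4 - (0)^2 = 32
Discriminant = (-12)^2 - 4*32 = 16.0
Eigenvalues: lambda_1 = -8.0, lambda_2 = -4.0
The function is concave.

1


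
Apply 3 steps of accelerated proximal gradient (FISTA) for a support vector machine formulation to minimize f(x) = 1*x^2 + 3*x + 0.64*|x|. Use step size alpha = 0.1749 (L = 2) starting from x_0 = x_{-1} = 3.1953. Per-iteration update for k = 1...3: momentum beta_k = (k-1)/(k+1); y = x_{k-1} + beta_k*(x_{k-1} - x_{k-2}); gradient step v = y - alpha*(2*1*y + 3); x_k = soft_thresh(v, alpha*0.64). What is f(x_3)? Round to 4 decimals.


FISTA on f(x) = 1*x^2 + 3*x + 0.64*|x|
L = 2, alpha = 0.1749
Iteration 1: beta = 0.0, y = 3.1953 + 0.0*(3.1953 - 3.1953) = 3.1953
  grad(y) = 9.3906, v = y - alpha*grad = 1.5529
  prox(v) = soft_thresh(1.5529, 0.1119) = 1.4409
Iteration 2: beta = 0.3333, y = 1.4409 + 0.3333*(1.4409 - 3.1953) = 0.8562
  grad(y) = 4.7123, v = y - alpha*grad = 0.032
  prox(v) = soft_thresh(0.032, 0.1119) = 0.0
Iteration 3: beta = 0.5, y = 0.0 + 0.5*(0.0 - 1.4409) = -0.7205
  grad(y) = 1.5591, v = y - alpha*grad = -0.9932
  prox(v) = soft_thresh(-0.9932, 0.1119) = -0.8812
f(x_3) = 1*(-0.8812)^2 + 3*(-0.8812) + 0.64*|-0.8812| = -1.3031


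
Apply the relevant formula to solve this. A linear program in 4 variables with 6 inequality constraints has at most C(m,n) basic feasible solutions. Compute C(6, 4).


Each vertex corresponds to some choice of n active constraints out of m, so the number of vertices is at most C(m, n) = m! / (n!(m-n)!).
m = 6, n = 4
Numerator: 6 * 5 * 4 * 3
Denominator: 4! = 24
C(6, 4) = 15


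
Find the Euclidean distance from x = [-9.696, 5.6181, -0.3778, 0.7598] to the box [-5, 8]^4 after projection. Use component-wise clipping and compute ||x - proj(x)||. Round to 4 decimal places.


Project each component onto [-5, 8].
clip(-9.696) = -5.0, clip(5.6181) = 5.6181, clip(-0.3778) = -0.3778, clip(0.7598) = 0.7598
Projection = [-5.0, 5.6181, -0.3778, 0.7598]
Squared diffs: [22.0524, 0.0, 0.0, 0.0]
Distance = sqrt(22.0524) = 4.696


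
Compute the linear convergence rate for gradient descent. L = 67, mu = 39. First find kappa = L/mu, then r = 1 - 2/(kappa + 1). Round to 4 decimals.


Step 1: Compute the condition number.
kappa = L/mu = 67/39 = 1.7179
Step 2: Compute the convergence rate.
r = 1 - 2/(kappa + 1) = 1 - 2*mu/(L + mu) = (L - mu)/(L + mu) = 28/106 = 0.2642


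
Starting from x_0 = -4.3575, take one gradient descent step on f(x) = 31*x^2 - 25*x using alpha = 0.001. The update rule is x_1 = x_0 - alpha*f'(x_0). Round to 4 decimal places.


We compute the gradient at x_0 and apply the update.
f'(x) = 62*x - 25
f'(-4.3575) = 62*-4.3575 - 25 = -295.165
x_1 = -4.3575 - 0.001*-295.165 = -4.0623


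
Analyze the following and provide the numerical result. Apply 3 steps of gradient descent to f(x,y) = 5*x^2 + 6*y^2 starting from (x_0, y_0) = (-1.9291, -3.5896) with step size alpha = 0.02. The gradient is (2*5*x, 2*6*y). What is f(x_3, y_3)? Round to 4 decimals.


Gradient descent on f(x,y) = 5*x^2 + 6*y^2.
Starting point: (-1.9291, -3.5896), alpha = 0.02
Step 1: grad_x = 2*5*-1.9291 = -19.291, grad_y = 2*6*-3.5896 = -43.0752
  x_1 = -1.9291 - 0.02*-19.291 = -1.5433
  y_1 = -3.5896 - 0.02*-43.0752 = -2.7281
Step 2: grad_x = 2*5*-1.5433 = -15.4328, grad_y = 2*6*-2.7281 = -32.7372
  x_2 = -1.5433 - 0.02*-15.4328 = -1.2346
  y_2 = -2.7281 - 0.02*-32.7372 = -2.0734
Step 3: grad_x = 2*5*-1.2346 = -12.3462, grad_y = 2*6*-2.0734 = -24.8802
  x_3 = -1.2346 - 0.02*-12.3462 = -0.9877
  y_3 = -2.0734 - 0.02*-24.8802 = -1.5757
f(-0.9877, -1.5757) = 5*(-0.9877)^2 + 6*(-1.5757)^2 = 19.7756


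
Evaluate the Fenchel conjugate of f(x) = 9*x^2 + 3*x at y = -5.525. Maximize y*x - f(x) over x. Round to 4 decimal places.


f*(y) = sup_x {y*x - a*x^2 - b*x} = sup_x {(y-b)*x - a*x^2}
FOC: (y - b) - 2a*x = 0 => x* = (y - b)/(2a)
x* = (-5.525 - 3)/(2*9) = -0.4736
f*(-5.525) = (y-b)^2/(4a) = (-5.525 - 3)^2/(4*9)
= 72.6756/36 = 2.0188


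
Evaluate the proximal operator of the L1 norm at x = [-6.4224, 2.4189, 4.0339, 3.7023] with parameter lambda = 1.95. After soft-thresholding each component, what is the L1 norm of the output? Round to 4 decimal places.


Soft-thresholding with lambda = 1.95:
prox(-6.4224) = sign(-6.4224)*max(|-6.4224| - 1.95, 0) = -4.4724
prox(2.4189) = sign(2.4189)*max(|2.4189| - 1.95, 0) = 0.4689
prox(4.0339) = sign(4.0339)*max(|4.0339| - 1.95, 0) = 2.0839
prox(3.7023) = sign(3.7023)*max(|3.7023| - 1.95, 0) = 1.7523
prox(x) = [-4.4724, 0.4689, 2.0839, 1.7523]
||prox(x)||_1 = 4.4724 + 0.4689 + 2.0839 + 1.7523 = 8.7775


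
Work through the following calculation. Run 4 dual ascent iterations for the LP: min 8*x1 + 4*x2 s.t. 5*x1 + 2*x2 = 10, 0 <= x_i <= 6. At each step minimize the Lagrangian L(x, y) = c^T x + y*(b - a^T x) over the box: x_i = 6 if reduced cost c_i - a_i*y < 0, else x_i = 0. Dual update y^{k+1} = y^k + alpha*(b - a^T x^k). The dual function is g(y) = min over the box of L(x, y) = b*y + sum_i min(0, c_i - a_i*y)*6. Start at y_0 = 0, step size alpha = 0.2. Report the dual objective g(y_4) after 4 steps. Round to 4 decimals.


Dual ascent for LP: min 8*x1 + 4*x2, 5*x1 + 2*x2 = 10, 0 <= x_i <= 6
Step 1: y^k = 0.0, reduced costs: (8.0, 4.0)
  x^k = (0.0, 0.0), subgradient = b - a^T x = 10.0
  y^{k+1} = 0.0 + 0.2*10.0 = 2.0
Step 2: y^k = 2.0, reduced costs: (-2.0, 0.0)
  x^k = (6.0, 0.0), subgradient = b - a^T x = -20.0
  y^{k+1} = 2.0 + 0.2*-20.0 = -2.0
Step 3: y^k = -2.0, reduced costs: (18.0, 8.0)
  x^k = (0.0, 0.0), subgradient = b - a^T x = 10.0
  y^{k+1} = -2.0 + 0.2*10.0 = 0.0
Step 4: y^k = 0.0, reduced costs: (8.0, 4.0)
  x^k = (0.0, 0.0), subgradient = b - a^T x = 10.0
  y^{k+1} = 0.0 + 0.2*10.0 = 2.0
Dual objective at y_4 = 2.0: reduced costs (-2.0, 0.0), box minimizer x = (6.0, 0.0)
g(y_4) = b*y + (c1 - a1*y)*x1 + (c2 - a2*y)*x2 = 10*2.0 + (-2.0)*6.0 + 0.0*0.0 = 20.0 - 12.0 + 0.0 = 8.0


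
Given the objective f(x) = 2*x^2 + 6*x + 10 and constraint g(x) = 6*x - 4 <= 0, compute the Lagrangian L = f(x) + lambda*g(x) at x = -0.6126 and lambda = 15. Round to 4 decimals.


Step 1: Evaluate f(x).
f(-0.6126) = 2*(-0.6126)^2 + 6*(-0.6126) + 10 = 7.075
Step 2: Evaluate g(x).
g(-0.6126) = 6*-0.6126 - 4 = -7.6756
Step 3: Compute Lagrangian.
L = 7.075 + 15*-7.6756 = -108.059


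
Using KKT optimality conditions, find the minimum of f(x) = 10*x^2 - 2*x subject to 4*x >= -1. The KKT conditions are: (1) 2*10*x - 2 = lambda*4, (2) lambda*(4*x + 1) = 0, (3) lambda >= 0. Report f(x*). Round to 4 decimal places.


Step 1: Try lambda = 0 (constraint inactive).
Stationarity: 2*10*x - 2 = 0
x* = 2/(2*10) = 0.1
Check constraint: 4*0.1 = 0.4 >= -1 -- satisfied.
Step 2: Compute optimal value.
f(x*) = 10*0.1^2 - 2*0.1 = -0.1


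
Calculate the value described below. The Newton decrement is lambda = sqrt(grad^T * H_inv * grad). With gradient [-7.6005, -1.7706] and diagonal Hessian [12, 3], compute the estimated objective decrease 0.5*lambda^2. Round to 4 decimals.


Step 1: H is diagonal, so H^(-1) * g = [-0.6334, -0.5902].
Step 2: g^T H^(-1) g = sum_i g_i^2 / H_ii
  = (-7.6005)^2/12 + (-1.7706)^2/3
  = 4.814 + 1.045 = 5.859
Step 3: Objective decrease = 0.5 * g^T H^(-1) g = 2.9295


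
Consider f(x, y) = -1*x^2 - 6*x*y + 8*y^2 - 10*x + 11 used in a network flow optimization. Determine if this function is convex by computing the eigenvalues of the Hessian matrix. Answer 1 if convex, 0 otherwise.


The Hessian of f(x,y) = -1*x^2 - 6*x*y + 8*y^2 - 10*x + 11 is:
H = [[-2, -6], [-6, 16]]
Trace = -2 + 16 = 14
Determinant = -2*16 - (-6)^2 = -68
Discriminant = (14)^2 - 4*-68 = 468.0
Eigenvalues: lambda_1 = -3.8167, lambda_2 = 17.8167
The function is not convex.

0


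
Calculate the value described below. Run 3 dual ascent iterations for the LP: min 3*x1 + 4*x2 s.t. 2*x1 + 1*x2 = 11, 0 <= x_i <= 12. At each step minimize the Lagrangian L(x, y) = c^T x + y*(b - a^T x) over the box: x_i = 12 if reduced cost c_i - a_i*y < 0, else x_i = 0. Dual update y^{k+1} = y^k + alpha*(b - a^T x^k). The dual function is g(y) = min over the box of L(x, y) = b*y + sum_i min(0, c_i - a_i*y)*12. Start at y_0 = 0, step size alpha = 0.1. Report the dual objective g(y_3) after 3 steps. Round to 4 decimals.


Dual ascent for LP: min 3*x1 + 4*x2, 2*x1 + 1*x2 = 11, 0 <= x_i <= 12
Step 1: y^k = 0.0, reduced costs: (3.0, 4.0)
  x^k = (0.0, 0.0), subgradient = b - a^T x = 11.0
  y^{k+1} = 0.0 + 0.1*11.0 = 1.1
Step 2: y^k = 1.1, reduced costs: (0.8, 2.9)
  x^k = (0.0, 0.0), subgradient = b - a^T x = 11.0
  y^{k+1} = 1.1 + 0.1*11.0 = 2.2
Step 3: y^k = 2.2, reduced costs: (-1.4, 1.8)
  x^k = (12.0, 0.0), subgradient = b - a^T x = -13.0
  y^{k+1} = 2.2 + 0.1*-13.0 = 0.9
Dual objective at y_3 = 0.9: reduced costs (1.2, 3.1), box minimizer x = (0.0, 0.0)
g(y_3) = b*y + (c1 - a1*y)*x1 + (c2 - a2*y)*x2 = 11*0.9 + 1.2*0.0 + 3.1*0.0 = 9.9 + 0.0 + 0.0 = 9.9


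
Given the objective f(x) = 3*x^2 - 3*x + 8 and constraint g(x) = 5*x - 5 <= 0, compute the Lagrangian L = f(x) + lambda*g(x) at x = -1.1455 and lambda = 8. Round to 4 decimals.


Step 1: Evaluate f(x).
f(-1.1455) = 3*(-1.1455)^2 - 3*(-1.1455) + 8 = 15.373
Step 2: Evaluate g(x).
g(-1.1455) = 5*-1.1455 - 5 = -10.7275
Step 3: Compute Lagrangian.
L = 15.373 + 8*-10.7275 = -70.447


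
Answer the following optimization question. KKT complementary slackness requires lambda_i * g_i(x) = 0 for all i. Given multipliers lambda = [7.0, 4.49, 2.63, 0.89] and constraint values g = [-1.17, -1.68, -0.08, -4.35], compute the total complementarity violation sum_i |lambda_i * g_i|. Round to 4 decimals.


KKT complementary slackness check:
lambda_1 * g_1 = 7.0 * -1.17 = -8.19
lambda_2 * g_2 = 4.49 * -1.68 = -7.5432
lambda_3 * g_3 = 2.63 * -0.08 = -0.2104
lambda_4 * g_4 = 0.89 * -4.35 = -3.8715
Total violation = 8.19 + 7.5432 + 0.2104 + 3.8715 = 19.8151


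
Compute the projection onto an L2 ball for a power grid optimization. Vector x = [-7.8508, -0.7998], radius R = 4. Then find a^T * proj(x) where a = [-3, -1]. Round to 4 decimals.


Step 1: Compute ||x|| (intermediates to 6 decimals).
||x|| = sqrt((-7.8508)^2 + (-0.7998)^2) = 7.891435
Step 2: Project.
Since ||x|| > R, scale = R/||x|| = 4/7.891435 = 0.506879, proj(x) = scale * x
proj(x) = [-3.979406, -0.405402]
Step 3: Dot product.
a^T * proj(x) = -3*(-3.979406) - 1*(-0.405402) = 12.3436


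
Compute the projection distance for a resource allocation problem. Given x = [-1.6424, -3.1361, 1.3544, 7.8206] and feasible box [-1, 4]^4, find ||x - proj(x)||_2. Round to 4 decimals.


Project each component onto [-1, 4].
clip(-1.6424) = -1.0, clip(-3.1361) = -1.0, clip(1.3544) = 1.3544, clip(7.8206) = 4.0
Projection = [-1.0, -1.0, 1.3544, 4.0]
Squared diffs: [0.4127, 4.5629, 0.0, 14.597]
Distance = sqrt(19.5726) = 4.4241


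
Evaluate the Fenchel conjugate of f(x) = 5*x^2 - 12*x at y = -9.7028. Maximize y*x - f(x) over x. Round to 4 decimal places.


f*(y) = sup_x {y*x - a*x^2 - b*x} = sup_x {(y-b)*x - a*x^2}
FOC: (y - b) - 2a*x = 0 => x* = (y - b)/(2a)
x* = (-9.7028 + 12)/(2*5) = 0.2297
f*(-9.7028) = (y-b)^2/(4a) = (-9.7028 + 12)^2/(4*5)
= 5.2771/20 = 0.2639


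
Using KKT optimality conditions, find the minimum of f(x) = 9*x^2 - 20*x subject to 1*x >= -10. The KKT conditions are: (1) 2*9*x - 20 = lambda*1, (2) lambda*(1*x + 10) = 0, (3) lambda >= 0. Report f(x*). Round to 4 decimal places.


Step 1: Try lambda = 0 (constraint inactive).
Stationarity: 2*9*x - 20 = 0
x* = 20/(2*9) = 10/9 = 1.1111 (rounded; the exact value 10/9 is used below)
Check constraint: 1*1.1111 = 1.1111 >= -10 -- satisfied.
Step 2: Compute optimal value.
f(x*) = 9*(10/9)^2 - 20*(10/9) = -11.1111


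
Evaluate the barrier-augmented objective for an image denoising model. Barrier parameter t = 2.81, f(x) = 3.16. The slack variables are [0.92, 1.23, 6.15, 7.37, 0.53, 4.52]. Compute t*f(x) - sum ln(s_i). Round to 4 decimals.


Step 1: Compute log-barrier.
ln values: [-0.0834, 0.207, 1.8165, 1.9974, -0.6349, 1.5085]
phi = -(-0.0834 + 0.207 + 1.8165 + 1.9974 - 0.6349 + 1.5085) = -4.8111
Step 2: Compute augmented objective.
t*f(x) = 2.81*3.16 = 8.8796
Total = 8.8796 - 4.8111 = 4.0685


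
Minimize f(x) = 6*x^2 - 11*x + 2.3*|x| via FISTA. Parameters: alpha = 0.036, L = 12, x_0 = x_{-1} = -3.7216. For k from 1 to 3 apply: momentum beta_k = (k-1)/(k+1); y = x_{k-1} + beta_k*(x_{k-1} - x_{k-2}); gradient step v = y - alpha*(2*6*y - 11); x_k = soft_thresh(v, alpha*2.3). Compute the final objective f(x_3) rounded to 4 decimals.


FISTA on f(x) = 6*x^2 - 11*x + 2.3*|x|
L = 12, alpha = 0.036
Iteration 1: beta = 0.0, y = -3.7216 + 0.0*(-3.7216 + 3.7216) = -3.7216
  grad(y) = -55.6592, v = y - alpha*grad = -1.7179
  prox(v) = soft_thresh(-1.7179, 0.0828) = -1.6351
Iteration 2: beta = 0.3333, y = -1.6351 + 0.3333*(-1.6351 + 3.7216) = -0.9396
  grad(y) = -22.2747, v = y - alpha*grad = -0.1377
  prox(v) = soft_thresh(-0.1377, 0.0828) = -0.0549
Iteration 3: beta = 0.5, y = -0.0549 + 0.5*(-0.0549 + 1.6351) = 0.7352
  grad(y) = -2.1772, v = y - alpha*grad = 0.8136
  prox(v) = soft_thresh(0.8136, 0.0828) = 0.7308
f(x_3) = 6*0.7308^2 - 11*0.7308 + 2.3*|0.7308| = -3.1535


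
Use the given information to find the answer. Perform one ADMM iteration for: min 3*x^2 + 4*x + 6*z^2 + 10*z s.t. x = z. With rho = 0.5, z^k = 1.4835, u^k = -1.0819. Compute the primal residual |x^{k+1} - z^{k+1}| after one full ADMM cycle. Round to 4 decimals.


ADMM iteration with rho = 0.5, z^k = 1.4835, u^k = -1.0819
Step 1: x-update.
Minimize 3*x^2 + 4*x + (0.5/2)*(x - 1.4835 - 1.0819)^2
FOC: (2*3 + 0.5)*x = -4 + 0.5*(1.4835 + 1.0819)
x^{k+1} = -0.418
Step 2: z-update.
Minimize 6*z^2 + 10*z + (0.5/2)*(-0.418 - z - 1.0819)^2
FOC: (2*6 + 0.5)*z = -10 + 0.5*(-0.418 - 1.0819)
z^{k+1} = -0.86
Step 3: u-update.
u^{k+1} = -1.0819 - 0.418 + 0.86 = -0.6399
Step 4: Primal residual = |-0.418 + 0.86| = 0.442


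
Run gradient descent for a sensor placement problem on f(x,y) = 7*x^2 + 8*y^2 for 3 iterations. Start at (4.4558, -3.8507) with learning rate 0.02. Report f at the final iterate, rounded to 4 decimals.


Gradient descent on f(x,y) = 7*x^2 + 8*y^2.
Starting point: (4.4558, -3.8507), alpha = 0.02
Step 1: grad_x = 2*7*4.4558 = 62.3812, grad_y = 2*8*-3.8507 = -61.6112
  x_1 = 4.4558 - 0.02*62.3812 = 3.2082
  y_1 = -3.8507 - 0.02*-61.6112 = -2.6185
Step 2: grad_x = 2*7*3.2082 = 44.9145, grad_y = 2*8*-2.6185 = -41.8956
  x_2 = 3.2082 - 0.02*44.9145 = 2.3099
  y_2 = -2.6185 - 0.02*-41.8956 = -1.7806
Step 3: grad_x = 2*7*2.3099 = 32.3384, grad_y = 2*8*-1.7806 = -28.489
  x_3 = 2.3099 - 0.02*32.3384 = 1.6631
  y_3 = -1.7806 - 0.02*-28.489 = -1.2108
f(1.6631, -1.2108) = 7*1.6631^2 + 8*(-1.2108)^2 = 31.0897


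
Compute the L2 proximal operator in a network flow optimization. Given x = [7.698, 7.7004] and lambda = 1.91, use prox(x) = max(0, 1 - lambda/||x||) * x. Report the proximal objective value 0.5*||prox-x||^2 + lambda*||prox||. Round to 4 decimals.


Step 1: Compute ||x||.
||x|| = 10.8883
Step 2: Compute scaling factor.
scale = max(0, 1 - 1.91/10.8883) = 0.8246
Step 3: prox(x) = [6.3476, 6.3496]
||prox(x)|| = 8.9783
Step 4: Proximal objective.
0.5*||prox-x||^2 = 1.8241
lambda*||prox|| = 17.1486
Total = 18.9726


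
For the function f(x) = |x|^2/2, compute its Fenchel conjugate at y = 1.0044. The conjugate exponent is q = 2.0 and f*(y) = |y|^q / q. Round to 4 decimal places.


The conjugate exponent q satisfies 1/p + 1/q = 1.
p = 2, so q = 2/(2 - 1) = 2.0
|y|^q = 1.0044^2.0 = 1.0088
f*(1.0044) = 1.0088 / 2.0 = 0.5044


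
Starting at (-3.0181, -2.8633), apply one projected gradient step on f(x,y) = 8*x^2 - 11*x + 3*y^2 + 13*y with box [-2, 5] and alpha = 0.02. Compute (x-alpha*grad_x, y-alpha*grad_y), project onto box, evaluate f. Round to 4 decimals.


Step 1: Compute gradient at (-3.0181, -2.8633).
grad_x = 2*8*-3.0181 - 11 = -59.2896
grad_y = 2*3*-2.8633 + 13 = -4.1798
Step 2: Gradient step.
x_raw = -3.0181 - 0.02*-59.2896 = -1.8323
y_raw = -2.8633 - 0.02*-4.1798 = -2.7797
Step 3: Project onto [-2, 5].
x_proj = clip(-1.8323) = -1.8323
y_proj = clip(-2.7797) = -2.0
Step 4: Evaluate f.
f(-1.8323, -2.0) = 33.0142


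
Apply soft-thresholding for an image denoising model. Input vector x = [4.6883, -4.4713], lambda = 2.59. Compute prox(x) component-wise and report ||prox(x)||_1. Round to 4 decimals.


Soft-thresholding with lambda = 2.59:
prox(4.6883) = sign(4.6883)*max(|4.6883| - 2.59, 0) = 2.0983
prox(-4.4713) = sign(-4.4713)*max(|-4.4713| - 2.59, 0) = -1.8813
prox(x) = [2.0983, -1.8813]
||prox(x)||_1 = 2.0983 + 1.8813 = 3.9796


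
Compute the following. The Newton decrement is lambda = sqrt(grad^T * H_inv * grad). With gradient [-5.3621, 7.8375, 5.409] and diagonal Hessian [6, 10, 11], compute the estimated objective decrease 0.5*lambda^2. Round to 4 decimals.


Step 1: H is diagonal, so H^(-1) * g = [-0.8937, 0.7838, 0.4917].
Step 2: g^T H^(-1) g = sum_i g_i^2 / H_ii
  = (-5.3621)^2/6 + (7.8375)^2/10 + (5.409)^2/11
  = 4.792 + 6.1426 + 2.6598 = 13.5944
Step 3: Objective decrease = 0.5 * g^T H^(-1) g = 6.7972


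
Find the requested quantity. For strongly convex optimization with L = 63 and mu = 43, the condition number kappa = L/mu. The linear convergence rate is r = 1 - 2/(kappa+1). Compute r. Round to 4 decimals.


Step 1: Compute the condition number.
kappa = L/mu = 63/43 = 1.4651
Step 2: Compute the convergence rate.
r = 1 - 2/(kappa + 1) = 1 - 2*mu/(L + mu) = (L - mu)/(L + mu) = 20/106 = 0.1887


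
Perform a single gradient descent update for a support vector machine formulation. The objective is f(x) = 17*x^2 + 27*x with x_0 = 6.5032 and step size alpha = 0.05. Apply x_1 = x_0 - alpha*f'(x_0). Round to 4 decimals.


We compute the gradient at x_0 and apply the update.
f'(x) = 34*x + 27
f'(6.5032) = 34*6.5032 + 27 = 248.1088
x_1 = 6.5032 - 0.05*248.1088 = -5.9022


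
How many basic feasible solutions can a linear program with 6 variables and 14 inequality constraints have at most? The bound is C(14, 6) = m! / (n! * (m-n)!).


Each vertex corresponds to some choice of n active constraints out of m, so the number of vertices is at most C(m, n) = m! / (n!(m-n)!).
m = 14, n = 6
Numerator: 14 * 13 * 12 * 11 * 10 * 9
Denominator: 6! = 720
C(14, 6) = 3003


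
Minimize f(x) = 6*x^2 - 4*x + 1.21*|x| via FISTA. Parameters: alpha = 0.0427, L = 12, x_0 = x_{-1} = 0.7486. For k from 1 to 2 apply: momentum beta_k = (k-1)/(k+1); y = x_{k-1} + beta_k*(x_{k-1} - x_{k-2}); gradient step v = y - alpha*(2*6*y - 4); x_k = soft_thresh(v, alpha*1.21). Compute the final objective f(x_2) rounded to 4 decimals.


FISTA on f(x) = 6*x^2 - 4*x + 1.21*|x|
L = 12, alpha = 0.0427
Iteration 1: beta = 0.0, y = 0.7486 + 0.0*(0.7486 - 0.7486) = 0.7486
  grad(y) = 4.9832, v = y - alpha*grad = 0.5358
  prox(v) = soft_thresh(0.5358, 0.0517) = 0.4842
Iteration 2: beta = 0.3333, y = 0.4842 + 0.3333*(0.4842 - 0.7486) = 0.396
  grad(y) = 0.752, v = y - alpha*grad = 0.3639
  prox(v) = soft_thresh(0.3639, 0.0517) = 0.3122
f(x_2) = 6*0.3122^2 - 4*0.3122 + 1.21*|0.3122| = -0.2862


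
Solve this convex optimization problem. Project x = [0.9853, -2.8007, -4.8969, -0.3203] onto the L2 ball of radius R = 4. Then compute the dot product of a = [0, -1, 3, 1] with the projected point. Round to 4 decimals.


Step 1: Compute ||x|| (intermediates to 6 decimals).
||x|| = sqrt(0.9853^2 + (-2.8007)^2 + (-4.8969)^2 + (-0.3203)^2) = 5.735587
Step 2: Project.
Since ||x|| > R, scale = R/||x|| = 4/5.735587 = 0.6974, proj(x) = scale * x
proj(x) = [0.687148, -1.953208, -3.415098, -0.223377]
Step 3: Dot product.
a^T * proj(x) = 0*0.687148 - 1*(-1.953208) + 3*(-3.415098) + 1*(-0.223377) = -8.5155


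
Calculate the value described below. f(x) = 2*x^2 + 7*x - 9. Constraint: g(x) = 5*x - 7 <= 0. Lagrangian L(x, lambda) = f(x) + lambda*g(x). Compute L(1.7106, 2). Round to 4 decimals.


Step 1: Evaluate f(x).
f(1.7106) = 2*1.7106^2 + 7*1.7106 - 9 = 8.8265
Step 2: Evaluate g(x).
g(1.7106) = 5*1.7106 - 7 = 1.553
Step 3: Compute Lagrangian.
L = 8.8265 + 2*1.553 = 11.9325


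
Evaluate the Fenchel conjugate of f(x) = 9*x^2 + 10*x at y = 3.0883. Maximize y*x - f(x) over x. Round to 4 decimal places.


f*(y) = sup_x {y*x - a*x^2 - b*x} = sup_x {(y-b)*x - a*x^2}
FOC: (y - b) - 2a*x = 0 => x* = (y - b)/(2a)
x* = (3.0883 - 10)/(2*9) = -0.384
f*(3.0883) = (y-b)^2/(4a) = (3.0883 - 10)^2/(4*9)
= 47.7716/36 = 1.327


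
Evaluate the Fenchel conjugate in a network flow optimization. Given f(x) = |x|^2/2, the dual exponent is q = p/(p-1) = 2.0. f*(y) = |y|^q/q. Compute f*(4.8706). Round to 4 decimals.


The conjugate exponent q satisfies 1/p + 1/q = 1.
p = 2, so q = 2/(2 - 1) = 2.0
|y|^q = 4.8706^2.0 = 23.7227
f*(4.8706) = 23.7227 / 2.0 = 11.8614


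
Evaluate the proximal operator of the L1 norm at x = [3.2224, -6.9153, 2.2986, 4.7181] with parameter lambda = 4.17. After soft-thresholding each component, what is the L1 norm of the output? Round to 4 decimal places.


Soft-thresholding with lambda = 4.17:
prox(3.2224) = sign(3.2224)*max(|3.2224| - 4.17, 0) = 0.0
prox(-6.9153) = sign(-6.9153)*max(|-6.9153| - 4.17, 0) = -2.7453
prox(2.2986) = sign(2.2986)*max(|2.2986| - 4.17, 0) = 0.0
prox(4.7181) = sign(4.7181)*max(|4.7181| - 4.17, 0) = 0.5481
prox(x) = [0.0, -2.7453, 0.0, 0.5481]
||prox(x)||_1 = 0.0 + 2.7453 + 0.0 + 0.5481 = 3.2934


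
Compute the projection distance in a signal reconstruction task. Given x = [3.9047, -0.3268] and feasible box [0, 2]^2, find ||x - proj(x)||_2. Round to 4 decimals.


Project each component onto [0, 2].
clip(3.9047) = 2.0, clip(-0.3268) = 0.0
Projection = [2.0, 0.0]
Squared diffs: [3.6279, 0.1068]
Distance = sqrt(3.7347) = 1.9325


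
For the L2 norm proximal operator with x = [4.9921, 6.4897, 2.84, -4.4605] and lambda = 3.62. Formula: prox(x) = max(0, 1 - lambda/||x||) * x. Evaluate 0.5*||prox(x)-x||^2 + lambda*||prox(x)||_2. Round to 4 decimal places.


Step 1: Compute ||x||.
||x|| = 9.7467
Step 2: Compute scaling factor.
scale = max(0, 1 - 3.62/9.7467) = 0.6286
Step 3: prox(x) = [3.138, 4.0794, 1.7852, -2.8038]
||prox(x)|| = 6.1267
Step 4: Proximal objective.
0.5*||prox-x||^2 = 6.5522
lambda*||prox|| = 22.1787
Total = 28.731


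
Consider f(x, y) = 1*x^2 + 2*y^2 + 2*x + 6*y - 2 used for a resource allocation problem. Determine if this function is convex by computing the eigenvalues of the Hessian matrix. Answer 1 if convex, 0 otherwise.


The Hessian of f(x,y) = 1*x^2 + 2*y^2 + 2*x + 6*y - 2 is:
H = [[2, 0], [0, 4]]
Trace = 2 + 4 = 6
Determinant = 2*4 - (0)^2 = 8
Discriminant = (6)^2 - 4*8 = 4.0
Eigenvalues: lambda_1 = 2.0, lambda_2 = 4.0
The function is convex.

1


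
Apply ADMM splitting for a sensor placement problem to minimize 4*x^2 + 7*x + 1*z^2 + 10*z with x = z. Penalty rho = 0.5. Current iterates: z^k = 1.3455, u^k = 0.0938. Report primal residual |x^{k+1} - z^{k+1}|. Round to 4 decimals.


ADMM iteration with rho = 0.5, z^k = 1.3455, u^k = 0.0938
Step 1: x-update.
Minimize 4*x^2 + 7*x + (0.5/2)*(x - 1.3455 + 0.0938)^2
FOC: (2*4 + 0.5)*x = -7 + 0.5*(1.3455 - 0.0938)
x^{k+1} = -0.7499
Step 2: z-update.
Minimize 1*z^2 + 10*z + (0.5/2)*(-0.7499 - z + 0.0938)^2
FOC: (2*1 + 0.5)*z = -10 + 0.5*(-0.7499 + 0.0938)
z^{k+1} = -4.1312
Step 3: u-update.
u^{k+1} = 0.0938 - 0.7499 + 4.1312 = 3.4751
Step 4: Primal residual = |-0.7499 + 4.1312| = 3.3813


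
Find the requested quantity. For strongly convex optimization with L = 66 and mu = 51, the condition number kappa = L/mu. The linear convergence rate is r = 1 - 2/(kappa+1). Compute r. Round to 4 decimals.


Step 1: Compute the condition number.
kappa = L/mu = 66/51 = 1.2941
Step 2: Compute the convergence rate.
r = 1 - 2/(kappa + 1) = 1 - 2*mu/(L + mu) = (L - mu)/(L + mu) = 15/117 = 0.1282


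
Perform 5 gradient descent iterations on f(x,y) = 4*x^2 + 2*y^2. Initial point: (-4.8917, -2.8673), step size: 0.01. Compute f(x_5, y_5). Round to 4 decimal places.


Gradient descent on f(x,y) = 4*x^2 + 2*y^2.
Starting point: (-4.8917, -2.8673), alpha = 0.01
Step 1: grad_x = 2*4*-4.8917 = -39.1336, grad_y = 2*2*-2.8673 = -11.4692
  x_1 = -4.8917 - 0.01*-39.1336 = -4.5004
  y_1 = -2.8673 - 0.01*-11.4692 = -2.7526
Step 2: grad_x = 2*4*-4.5004 = -36.0029, grad_y = 2*2*-2.7526 = -11.0104
  x_2 = -4.5004 - 0.01*-36.0029 = -4.1403
  y_2 = -2.7526 - 0.01*-11.0104 = -2.6425
Step 3: grad_x = 2*4*-4.1403 = -33.1227, grad_y = 2*2*-2.6425 = -10.57
  x_3 = -4.1403 - 0.01*-33.1227 = -3.8091
  y_3 = -2.6425 - 0.01*-10.57 = -2.5368
Step 4: grad_x = 2*4*-3.8091 = -30.4729, grad_y = 2*2*-2.5368 = -10.1472
  x_4 = -3.8091 - 0.01*-30.4729 = -3.5044
  y_4 = -2.5368 - 0.01*-10.1472 = -2.4353
Step 5: grad_x = 2*4*-3.5044 = -28.035, grad_y = 2*2*-2.4353 = -9.7413
  x_5 = -3.5044 - 0.01*-28.035 = -3.224
  y_5 = -2.4353 - 0.01*-9.7413 = -2.3379
f(-3.224, -2.3379) = 4*(-3.224)^2 + 2*(-2.3379)^2 = 52.5092


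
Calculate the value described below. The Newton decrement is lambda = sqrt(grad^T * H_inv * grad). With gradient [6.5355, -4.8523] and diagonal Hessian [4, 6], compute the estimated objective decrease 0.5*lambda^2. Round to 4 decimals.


Step 1: H is diagonal, so H^(-1) * g = [1.6339, -0.8087].
Step 2: g^T H^(-1) g = sum_i g_i^2 / H_ii
  = (6.5355)^2/4 + (-4.8523)^2/6
  = 10.6782 + 3.9241 = 14.6023
Step 3: Objective decrease = 0.5 * g^T H^(-1) g = 7.3012


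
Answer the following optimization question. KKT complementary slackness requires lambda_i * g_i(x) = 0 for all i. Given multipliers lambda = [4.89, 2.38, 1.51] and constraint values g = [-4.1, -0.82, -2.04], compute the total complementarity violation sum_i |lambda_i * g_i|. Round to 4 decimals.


KKT complementary slackness check:
lambda_1 * g_1 = 4.89 * -4.1 = -20.049
lambda_2 * g_2 = 2.38 * -0.82 = -1.9516
lambda_3 * g_3 = 1.51 * -2.04 = -3.0804
Total violation = 20.049 + 1.9516 + 3.0804 = 25.081


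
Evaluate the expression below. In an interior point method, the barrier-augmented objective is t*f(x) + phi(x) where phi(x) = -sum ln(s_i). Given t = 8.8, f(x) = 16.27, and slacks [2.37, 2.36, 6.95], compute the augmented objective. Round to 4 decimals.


Step 1: Compute log-barrier.
ln values: [0.8629, 0.8587, 1.9387]
phi = -(0.8629 + 0.8587 + 1.9387) = -3.6603
Step 2: Compute augmented objective.
t*f(x) = 8.8*16.27 = 143.176
Total = 143.176 - 3.6603 = 139.5157


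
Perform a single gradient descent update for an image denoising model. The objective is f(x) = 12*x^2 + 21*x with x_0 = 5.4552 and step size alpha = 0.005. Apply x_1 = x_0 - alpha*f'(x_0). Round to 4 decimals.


We compute the gradient at x_0 and apply the update.
f'(x) = 24*x + 21
f'(5.4552) = 24*5.4552 + 21 = 151.9248
x_1 = 5.4552 - 0.005*151.9248 = 4.6956


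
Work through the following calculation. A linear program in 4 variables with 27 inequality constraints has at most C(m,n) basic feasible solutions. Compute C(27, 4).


Each vertex corresponds to some choice of n active constraints out of m, so the number of vertices is at most C(m, n) = m! / (n!(m-n)!).
m = 27, n = 4
Numerator: 27 * 26 * 25 * 24
Denominator: 4! = 24
C(27, 4) = 17550


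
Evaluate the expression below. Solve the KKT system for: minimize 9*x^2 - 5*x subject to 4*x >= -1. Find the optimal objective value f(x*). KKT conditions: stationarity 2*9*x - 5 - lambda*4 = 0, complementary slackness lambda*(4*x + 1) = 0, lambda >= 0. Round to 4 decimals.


Step 1: Try lambda = 0 (constraint inactive).
Stationarity: 2*9*x - 5 = 0
x* = 5/(2*9) = 5/18 = 0.2778 (rounded; the exact value 5/18 is used below)
Check constraint: 4*0.2778 = 1.1112 >= -1 -- satisfied.
Step 2: Compute optimal value.
f(x*) = 9*(5/18)^2 - 5*(5/18) = -0.6944


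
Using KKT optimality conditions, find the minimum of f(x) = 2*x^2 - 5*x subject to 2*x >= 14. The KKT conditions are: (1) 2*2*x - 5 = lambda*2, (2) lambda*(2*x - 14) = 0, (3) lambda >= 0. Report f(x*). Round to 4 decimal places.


Step 1: Try lambda = 0 (constraint inactive).
x_unc = 5/(2*2) = 1.25
Check: 2*1.25 = 2.5 < 14 -- violated!
Step 2: Constraint must be active: 2*x = 14
x* = 14/2 = 7.0
lambda = (2*2*7.0 - 5)/2 = 11.5
Step 3: Compute optimal value.
f(x*) = 2*7.0^2 - 5*7.0 = 63.0


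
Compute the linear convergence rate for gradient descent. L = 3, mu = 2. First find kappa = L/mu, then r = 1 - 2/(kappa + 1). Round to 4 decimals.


Step 1: Compute the condition number.
kappa = L/mu = 3/2 = 1.5
Step 2: Compute the convergence rate.
r = 1 - 2/(kappa + 1) = 1 - 2*mu/(L + mu) = (L - mu)/(L + mu) = 1/5 = 0.2


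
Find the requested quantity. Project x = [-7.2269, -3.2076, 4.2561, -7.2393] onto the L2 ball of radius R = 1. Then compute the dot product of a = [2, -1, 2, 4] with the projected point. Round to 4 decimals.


Step 1: Compute ||x|| (intermediates to 6 decimals).
||x|| = sqrt((-7.2269)^2 + (-3.2076)^2 + 4.2561^2 + (-7.2393)^2) = 11.534237
Step 2: Project.
Since ||x|| > R, scale = R/||x|| = 1/11.534237 = 0.086698, proj(x) = scale * x
proj(x) = [-0.626558, -0.278093, 0.368995, -0.627633]
Step 3: Dot product.
a^T * proj(x) = 2*(-0.626558) - 1*(-0.278093) + 2*0.368995 + 4*(-0.627633) = -2.7476


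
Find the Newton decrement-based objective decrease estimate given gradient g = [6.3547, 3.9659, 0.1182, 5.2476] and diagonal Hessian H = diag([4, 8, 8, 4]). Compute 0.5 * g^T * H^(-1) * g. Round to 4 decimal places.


Step 1: H is diagonal, so H^(-1) * g = [1.5887, 0.4957, 0.0148, 1.3119].
Step 2: g^T H^(-1) g = sum_i g_i^2 / H_ii
  = (6.3547)^2/4 + (3.9659)^2/8 + (0.1182)^2/8 + (5.2476)^2/4
  = 10.0956 + 1.966 + 0.0017 + 6.8843 = 18.9477
Step 3: Objective decrease = 0.5 * g^T H^(-1) g = 9.4738


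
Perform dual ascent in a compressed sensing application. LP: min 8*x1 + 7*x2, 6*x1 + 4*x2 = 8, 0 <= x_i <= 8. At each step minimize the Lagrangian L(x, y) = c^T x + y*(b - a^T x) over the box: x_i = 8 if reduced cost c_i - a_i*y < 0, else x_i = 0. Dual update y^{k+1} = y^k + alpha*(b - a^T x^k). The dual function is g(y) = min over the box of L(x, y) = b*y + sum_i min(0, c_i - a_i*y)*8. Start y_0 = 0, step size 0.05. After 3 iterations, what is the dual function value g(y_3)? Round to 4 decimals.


Dual ascent for LP: min 8*x1 + 7*x2, 6*x1 + 4*x2 = 8, 0 <= x_i <= 8
Step 1: y^k = 0.0, reduced costs: (8.0, 7.0)
  x^k = (0.0, 0.0), subgradient = b - a^T x = 8.0
  y^{k+1} = 0.0 + 0.05*8.0 = 0.4
Step 2: y^k = 0.4, reduced costs: (5.6, 5.4)
  x^k = (0.0, 0.0), subgradient = b - a^T x = 8.0
  y^{k+1} = 0.4 + 0.05*8.0 = 0.8
Step 3: y^k = 0.8, reduced costs: (3.2, 3.8)
  x^k = (0.0, 0.0), subgradient = b - a^T x = 8.0
  y^{k+1} = 0.8 + 0.05*8.0 = 1.2
Dual objective at y_3 = 1.2: reduced costs (0.8, 2.2), box minimizer x = (0.0, 0.0)
g(y_3) = b*y + (c1 - a1*y)*x1 + (c2 - a2*y)*x2 = 8*1.2 + 0.8*0.0 + 2.2*0.0 = 9.6 + 0.0 + 0.0 = 9.6


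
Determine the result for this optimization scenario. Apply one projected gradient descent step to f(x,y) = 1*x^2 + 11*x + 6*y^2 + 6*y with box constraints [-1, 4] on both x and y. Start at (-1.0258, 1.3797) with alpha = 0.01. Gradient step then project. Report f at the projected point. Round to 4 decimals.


Step 1: Compute gradient at (-1.0258, 1.3797).
grad_x = 2*1*-1.0258 + 11 = 8.9484
grad_y = 2*6*1.3797 + 6 = 22.5564
Step 2: Gradient step.
x_raw = -1.0258 - 0.01*8.9484 = -1.1153
y_raw = 1.3797 - 0.01*22.5564 = 1.1541
Step 3: Project onto [-1, 4].
x_proj = clip(-1.1153) = -1.0
y_proj = clip(1.1541) = 1.1541
Step 4: Evaluate f.
f(-1.0, 1.1541) = 4.917


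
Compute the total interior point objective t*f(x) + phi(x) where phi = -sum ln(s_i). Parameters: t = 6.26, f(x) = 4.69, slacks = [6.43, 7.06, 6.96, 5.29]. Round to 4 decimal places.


Step 1: Compute log-barrier.
ln values: [1.861, 1.9544, 1.9402, 1.6658]
phi = -(1.861 + 1.9544 + 1.9402 + 1.6658) = -7.4214
Step 2: Compute augmented objective.
t*f(x) = 6.26*4.69 = 29.3594
Total = 29.3594 - 7.4214 = 21.938


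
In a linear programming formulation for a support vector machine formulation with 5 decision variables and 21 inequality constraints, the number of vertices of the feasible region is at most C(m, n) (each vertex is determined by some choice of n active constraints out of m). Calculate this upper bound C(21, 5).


Each vertex corresponds to some choice of n active constraints out of m, so the number of vertices is at most C(m, n) = m! / (n!(m-n)!).
m = 21, n = 5
Numerator: 21 * 20 * 19 * 18 * 17
Denominator: 5! = 120
C(21, 5) = 20349
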